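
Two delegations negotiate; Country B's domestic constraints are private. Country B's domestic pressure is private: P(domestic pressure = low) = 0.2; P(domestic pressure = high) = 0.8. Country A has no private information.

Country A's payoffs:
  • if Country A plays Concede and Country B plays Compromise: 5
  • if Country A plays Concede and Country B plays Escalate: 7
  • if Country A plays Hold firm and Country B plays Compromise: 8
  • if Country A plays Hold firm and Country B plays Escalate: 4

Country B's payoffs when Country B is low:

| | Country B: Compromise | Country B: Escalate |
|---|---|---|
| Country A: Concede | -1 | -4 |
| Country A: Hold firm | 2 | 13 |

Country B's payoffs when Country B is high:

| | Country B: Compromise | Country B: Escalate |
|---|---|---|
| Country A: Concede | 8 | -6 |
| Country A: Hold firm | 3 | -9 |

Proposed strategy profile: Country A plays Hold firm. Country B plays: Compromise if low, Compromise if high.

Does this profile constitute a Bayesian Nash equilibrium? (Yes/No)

No

A profile is a BNE iff every type of every player is best-responding given beliefs about the other side.
Country A plays Hold firm: E[Hold firm] = 0.2·(8) + 0.8·(8) = 8; E[Concede] = 5. Best-responding. ✓
Country B (domestic pressure low), facing Hold firm: Compromise gives 2, Escalate gives 13. Proposed Compromise is not best — profitable deviation exists. ✗
Country B (domestic pressure high), facing Hold firm: Compromise gives 3, Escalate gives -9. Proposed Compromise is best. ✓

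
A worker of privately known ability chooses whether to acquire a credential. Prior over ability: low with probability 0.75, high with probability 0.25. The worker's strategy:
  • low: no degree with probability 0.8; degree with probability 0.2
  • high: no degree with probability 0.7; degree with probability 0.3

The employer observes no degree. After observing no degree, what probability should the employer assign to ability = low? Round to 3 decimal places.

0.774

Apply Bayes' rule using the sender's strategy as the likelihood.
P(no degree) = 0.75·0.8 + 0.25·0.7 = 0.775
P(low | no degree) = (0.75·0.8) / 0.775 = 0.6 / 0.775 = 0.774194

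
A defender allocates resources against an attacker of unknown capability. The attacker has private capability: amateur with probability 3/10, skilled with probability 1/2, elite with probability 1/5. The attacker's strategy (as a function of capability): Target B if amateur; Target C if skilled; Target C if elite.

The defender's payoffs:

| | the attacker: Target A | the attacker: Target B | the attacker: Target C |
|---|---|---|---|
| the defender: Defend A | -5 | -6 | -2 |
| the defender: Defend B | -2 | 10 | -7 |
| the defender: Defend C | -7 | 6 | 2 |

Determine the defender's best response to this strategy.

Compute the defender's expected payoff for each action, taking the expectation over the attacker's type.
E[Defend A] = 3/10·(-6) + 1/2·(-2) + 1/5·(-2) = -16/5
E[Defend B] = 3/10·(10) + 1/2·(-7) + 1/5·(-7) = -19/10
E[Defend C] = 3/10·(6) + 1/2·(2) + 1/5·(2) = 16/5
Best response: Defend C (16/5 is the largest).

Defend C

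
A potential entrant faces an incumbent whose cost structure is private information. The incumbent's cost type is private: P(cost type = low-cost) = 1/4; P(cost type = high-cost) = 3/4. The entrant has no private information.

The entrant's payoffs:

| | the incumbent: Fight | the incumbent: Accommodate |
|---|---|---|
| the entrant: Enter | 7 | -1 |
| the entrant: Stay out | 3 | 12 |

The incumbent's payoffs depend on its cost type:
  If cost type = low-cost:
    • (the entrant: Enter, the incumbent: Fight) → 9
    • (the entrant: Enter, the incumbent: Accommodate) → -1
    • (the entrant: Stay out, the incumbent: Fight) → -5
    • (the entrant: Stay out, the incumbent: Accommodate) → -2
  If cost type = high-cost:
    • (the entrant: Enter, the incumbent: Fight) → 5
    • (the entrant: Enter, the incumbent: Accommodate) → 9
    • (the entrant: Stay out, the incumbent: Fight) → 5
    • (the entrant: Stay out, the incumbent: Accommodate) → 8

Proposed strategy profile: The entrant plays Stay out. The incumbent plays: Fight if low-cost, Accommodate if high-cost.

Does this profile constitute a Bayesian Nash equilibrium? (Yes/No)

No

A profile is a BNE iff every type of every player is best-responding given beliefs about the other side.
The entrant plays Stay out: E[Stay out] = 1/4·(3) + 3/4·(12) = 39/4; E[Enter] = 1. Best-responding. ✓
The incumbent (cost type low-cost), facing Stay out: Fight gives -5, Accommodate gives -2. Proposed Fight is not best — profitable deviation exists. ✗
The incumbent (cost type high-cost), facing Stay out: Fight gives 5, Accommodate gives 8. Proposed Accommodate is best. ✓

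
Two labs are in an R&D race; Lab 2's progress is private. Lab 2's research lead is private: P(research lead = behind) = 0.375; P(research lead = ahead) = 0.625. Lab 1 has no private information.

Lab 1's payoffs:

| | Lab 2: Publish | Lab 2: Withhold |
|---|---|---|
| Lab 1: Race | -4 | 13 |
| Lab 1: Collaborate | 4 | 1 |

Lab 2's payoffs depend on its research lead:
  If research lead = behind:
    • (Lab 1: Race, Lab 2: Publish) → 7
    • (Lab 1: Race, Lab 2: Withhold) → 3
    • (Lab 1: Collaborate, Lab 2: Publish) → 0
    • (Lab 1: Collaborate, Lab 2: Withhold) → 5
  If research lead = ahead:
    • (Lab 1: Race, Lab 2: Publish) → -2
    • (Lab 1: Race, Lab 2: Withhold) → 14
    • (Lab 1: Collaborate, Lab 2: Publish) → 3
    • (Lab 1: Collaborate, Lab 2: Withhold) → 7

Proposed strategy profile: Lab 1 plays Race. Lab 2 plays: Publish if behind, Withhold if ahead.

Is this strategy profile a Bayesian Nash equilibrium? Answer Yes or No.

Yes

A profile is a BNE iff every type of every player is best-responding given beliefs about the other side.
Lab 1 plays Race: E[Race] = 0.375·(-4) + 0.625·(13) = 6.625; E[Collaborate] = 2.125. Best-responding. ✓
Lab 2 (research lead behind), facing Race: Publish gives 7, Withhold gives 3. Proposed Publish is best. ✓
Lab 2 (research lead ahead), facing Race: Publish gives -2, Withhold gives 14. Proposed Withhold is best. ✓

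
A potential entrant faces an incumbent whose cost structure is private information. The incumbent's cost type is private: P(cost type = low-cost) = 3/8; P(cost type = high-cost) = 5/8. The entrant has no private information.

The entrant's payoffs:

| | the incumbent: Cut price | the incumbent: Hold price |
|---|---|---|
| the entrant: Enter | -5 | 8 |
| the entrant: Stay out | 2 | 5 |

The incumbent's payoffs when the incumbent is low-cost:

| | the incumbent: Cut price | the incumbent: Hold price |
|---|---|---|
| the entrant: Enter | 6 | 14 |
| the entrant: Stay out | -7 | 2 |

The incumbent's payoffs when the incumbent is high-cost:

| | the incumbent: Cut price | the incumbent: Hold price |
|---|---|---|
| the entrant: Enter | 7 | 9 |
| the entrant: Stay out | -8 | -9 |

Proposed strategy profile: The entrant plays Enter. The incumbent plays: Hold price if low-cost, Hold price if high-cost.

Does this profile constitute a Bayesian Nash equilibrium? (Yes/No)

The entrant plays Enter: E[Enter] = 3/8·(8) + 5/8·(8) = 8; E[Stay out] = 5. Best-responding. ✓
The incumbent (cost type low-cost), facing Enter: Cut price gives 6, Hold price gives 14. Proposed Hold price is best. ✓
The incumbent (cost type high-cost), facing Enter: Cut price gives 7, Hold price gives 9. Proposed Hold price is best. ✓

Yes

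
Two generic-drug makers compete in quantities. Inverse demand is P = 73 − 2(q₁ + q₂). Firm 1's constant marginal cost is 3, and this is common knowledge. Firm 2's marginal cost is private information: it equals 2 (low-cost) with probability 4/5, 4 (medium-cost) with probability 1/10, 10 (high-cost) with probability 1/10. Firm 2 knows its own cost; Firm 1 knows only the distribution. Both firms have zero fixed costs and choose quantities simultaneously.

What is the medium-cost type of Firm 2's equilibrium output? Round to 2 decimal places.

Firm 2 with cost c maximizes (73 − 2(q₁+q₂) − c)·q₂, giving q₂(c) = (73 − c − 2q₁)/4.
E[c₂] = 4/5·2 + 1/10·4 + 1/10·10 = 3
Firm 1's FOC against E[q₂] yields q₁ = (73 − 2·3 + E[c₂])/6 = (73 − 6 + 3)/6 = 11.6667.
q₂(medium-cost) = (73 − 4 − 2·11.6667)/4 = 11.4167.

11.42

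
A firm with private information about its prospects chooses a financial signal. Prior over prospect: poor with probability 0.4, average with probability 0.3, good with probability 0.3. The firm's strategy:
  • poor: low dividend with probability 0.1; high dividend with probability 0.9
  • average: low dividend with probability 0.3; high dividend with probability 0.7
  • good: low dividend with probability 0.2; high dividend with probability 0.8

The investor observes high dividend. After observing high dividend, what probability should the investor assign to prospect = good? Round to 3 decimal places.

0.296

P(high dividend) = 0.4·0.9 + 0.3·0.7 + 0.3·0.8 = 0.81
P(good | high dividend) = (0.3·0.8) / 0.81 = 0.24 / 0.81 = 0.296296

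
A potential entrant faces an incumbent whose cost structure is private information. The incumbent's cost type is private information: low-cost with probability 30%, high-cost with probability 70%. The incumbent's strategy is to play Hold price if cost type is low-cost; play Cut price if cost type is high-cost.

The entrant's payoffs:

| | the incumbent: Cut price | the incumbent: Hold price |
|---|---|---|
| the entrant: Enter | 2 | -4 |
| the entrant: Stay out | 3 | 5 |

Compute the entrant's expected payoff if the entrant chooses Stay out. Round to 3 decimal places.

3.600

Take the expectation over the incumbent's cost type, weighting each type's action by its prior probability.
E[Stay out] = 0.3·5 + 0.7·3 = 1.5 + 2.1 = 3.6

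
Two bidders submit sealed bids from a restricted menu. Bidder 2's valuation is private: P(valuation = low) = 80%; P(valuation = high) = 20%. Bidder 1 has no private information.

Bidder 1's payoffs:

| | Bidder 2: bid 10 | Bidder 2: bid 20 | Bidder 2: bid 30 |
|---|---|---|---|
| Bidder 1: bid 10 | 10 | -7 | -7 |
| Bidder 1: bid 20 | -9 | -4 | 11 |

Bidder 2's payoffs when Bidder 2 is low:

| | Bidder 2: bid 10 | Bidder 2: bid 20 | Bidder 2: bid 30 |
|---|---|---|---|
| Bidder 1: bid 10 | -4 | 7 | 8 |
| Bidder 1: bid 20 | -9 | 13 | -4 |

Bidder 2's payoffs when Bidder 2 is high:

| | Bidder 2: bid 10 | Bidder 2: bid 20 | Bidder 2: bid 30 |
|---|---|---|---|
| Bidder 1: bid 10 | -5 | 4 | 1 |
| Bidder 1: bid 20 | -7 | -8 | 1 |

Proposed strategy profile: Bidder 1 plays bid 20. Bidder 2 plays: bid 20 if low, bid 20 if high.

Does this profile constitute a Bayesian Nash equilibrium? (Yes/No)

A profile is a BNE iff every type of every player is best-responding given beliefs about the other side.
Bidder 1 plays bid 20: E[bid 20] = 0.8·(-4) + 0.2·(-4) = -4; E[bid 10] = -7. Best-responding. ✓
Bidder 2 (valuation low), facing bid 20: bid 10 gives -9, bid 20 gives 13, bid 30 gives -4. Proposed bid 20 is best. ✓
Bidder 2 (valuation high), facing bid 20: bid 10 gives -7, bid 20 gives -8, bid 30 gives 1. Proposed bid 20 is not best — profitable deviation exists. ✗

No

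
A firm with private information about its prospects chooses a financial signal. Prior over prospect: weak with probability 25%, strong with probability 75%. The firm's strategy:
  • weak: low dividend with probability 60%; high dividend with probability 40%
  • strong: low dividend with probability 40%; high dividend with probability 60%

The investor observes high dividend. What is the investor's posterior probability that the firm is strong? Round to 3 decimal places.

0.818

Apply Bayes' rule using the sender's strategy as the likelihood.
P(high dividend) = 0.25·0.4 + 0.75·0.6 = 0.55
P(strong | high dividend) = (0.75·0.6) / 0.55 = 0.45 / 0.55 = 0.818182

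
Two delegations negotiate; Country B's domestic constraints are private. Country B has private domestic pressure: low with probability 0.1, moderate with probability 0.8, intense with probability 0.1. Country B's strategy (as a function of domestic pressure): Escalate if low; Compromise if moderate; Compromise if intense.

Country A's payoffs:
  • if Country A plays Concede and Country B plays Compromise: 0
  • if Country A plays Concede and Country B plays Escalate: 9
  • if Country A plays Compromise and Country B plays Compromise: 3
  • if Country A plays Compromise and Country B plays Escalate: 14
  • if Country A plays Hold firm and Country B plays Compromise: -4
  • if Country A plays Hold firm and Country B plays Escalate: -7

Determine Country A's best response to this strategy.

E[Concede] = 0.1·(9) + 0.8·(0) + 0.1·(0) = 0.9
E[Compromise] = 0.1·(14) + 0.8·(3) + 0.1·(3) = 4.1
E[Hold firm] = 0.1·(-7) + 0.8·(-4) + 0.1·(-4) = -4.3
Best response: Compromise (4.1 is the largest).

Compromise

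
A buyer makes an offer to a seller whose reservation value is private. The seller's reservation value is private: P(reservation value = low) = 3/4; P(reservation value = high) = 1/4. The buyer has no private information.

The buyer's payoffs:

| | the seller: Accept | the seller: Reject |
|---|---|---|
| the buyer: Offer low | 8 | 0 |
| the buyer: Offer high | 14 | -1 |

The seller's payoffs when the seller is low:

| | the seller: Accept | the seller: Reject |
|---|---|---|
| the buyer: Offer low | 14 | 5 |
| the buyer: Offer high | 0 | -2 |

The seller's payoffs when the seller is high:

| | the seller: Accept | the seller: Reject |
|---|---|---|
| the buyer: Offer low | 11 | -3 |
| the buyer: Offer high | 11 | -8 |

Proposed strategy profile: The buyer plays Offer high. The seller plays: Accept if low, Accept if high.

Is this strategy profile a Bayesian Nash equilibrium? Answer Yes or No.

Yes

The buyer plays Offer high: E[Offer high] = 3/4·(14) + 1/4·(14) = 14; E[Offer low] = 8. Best-responding. ✓
The seller (reservation value low), facing Offer high: Accept gives 0, Reject gives -2. Proposed Accept is best. ✓
The seller (reservation value high), facing Offer high: Accept gives 11, Reject gives -8. Proposed Accept is best. ✓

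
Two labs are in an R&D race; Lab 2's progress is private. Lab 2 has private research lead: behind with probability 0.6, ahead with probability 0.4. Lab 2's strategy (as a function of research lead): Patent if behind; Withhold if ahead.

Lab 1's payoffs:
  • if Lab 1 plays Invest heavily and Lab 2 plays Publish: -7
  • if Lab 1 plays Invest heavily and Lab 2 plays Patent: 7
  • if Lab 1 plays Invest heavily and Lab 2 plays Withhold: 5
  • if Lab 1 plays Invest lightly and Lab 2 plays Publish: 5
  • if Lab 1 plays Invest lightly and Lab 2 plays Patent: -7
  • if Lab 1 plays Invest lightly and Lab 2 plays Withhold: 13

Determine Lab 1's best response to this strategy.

E[Invest heavily] = 0.6·(7) + 0.4·(5) = 6.2
E[Invest lightly] = 0.6·(-7) + 0.4·(13) = 1
Best response: Invest heavily (6.2 is the largest).

Invest heavily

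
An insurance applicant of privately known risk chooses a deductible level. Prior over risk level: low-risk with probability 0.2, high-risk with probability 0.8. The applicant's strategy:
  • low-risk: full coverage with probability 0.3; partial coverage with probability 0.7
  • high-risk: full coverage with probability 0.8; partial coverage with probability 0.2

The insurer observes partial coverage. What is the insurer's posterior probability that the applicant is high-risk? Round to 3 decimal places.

P(partial coverage) = 0.2·0.7 + 0.8·0.2 = 0.3
P(high-risk | partial coverage) = (0.8·0.2) / 0.3 = 0.16 / 0.3 = 0.533333

0.533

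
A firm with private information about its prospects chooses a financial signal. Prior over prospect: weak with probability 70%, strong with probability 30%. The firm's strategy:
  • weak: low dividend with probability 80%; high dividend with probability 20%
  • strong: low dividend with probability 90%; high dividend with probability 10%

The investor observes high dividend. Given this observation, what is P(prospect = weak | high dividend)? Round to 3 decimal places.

0.824

Apply Bayes' rule using the sender's strategy as the likelihood.
P(high dividend) = 0.7·0.2 + 0.3·0.1 = 0.17
P(weak | high dividend) = (0.7·0.2) / 0.17 = 0.14 / 0.17 = 0.823529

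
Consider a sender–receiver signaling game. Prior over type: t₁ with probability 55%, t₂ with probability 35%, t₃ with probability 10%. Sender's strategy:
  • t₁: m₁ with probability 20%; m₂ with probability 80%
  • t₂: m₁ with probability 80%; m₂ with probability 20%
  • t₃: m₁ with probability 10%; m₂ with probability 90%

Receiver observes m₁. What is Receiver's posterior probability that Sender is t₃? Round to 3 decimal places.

0.025

P(m₁) = 0.55·0.2 + 0.35·0.8 + 0.1·0.1 = 0.4
P(t₃ | m₁) = (0.1·0.1) / 0.4 = 0.01 / 0.4 = 0.025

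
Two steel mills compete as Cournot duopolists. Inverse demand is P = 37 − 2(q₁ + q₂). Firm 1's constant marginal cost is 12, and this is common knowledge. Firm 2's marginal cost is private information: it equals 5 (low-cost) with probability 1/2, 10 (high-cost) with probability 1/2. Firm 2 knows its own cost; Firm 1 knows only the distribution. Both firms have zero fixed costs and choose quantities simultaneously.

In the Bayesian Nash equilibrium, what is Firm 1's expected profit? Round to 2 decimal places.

Firm 2 with cost c maximizes (37 − 2(q₁+q₂) − c)·q₂, giving q₂(c) = (37 − c − 2q₁)/4.
E[c₂] = 1/2·5 + 1/2·10 = 7.5
Firm 1's FOC against E[q₂] yields q₁ = (37 − 2·12 + E[c₂])/6 = (37 − 24 + 7.5)/6 = 3.41667.
E[P] = 37 − 2·(q₁ + E[q₂]) = 18.8333; Firm 1's expected profit = (E[P] − 12)·q₁ = (18.8333 − 12)·3.41667 = 23.3472.

23.35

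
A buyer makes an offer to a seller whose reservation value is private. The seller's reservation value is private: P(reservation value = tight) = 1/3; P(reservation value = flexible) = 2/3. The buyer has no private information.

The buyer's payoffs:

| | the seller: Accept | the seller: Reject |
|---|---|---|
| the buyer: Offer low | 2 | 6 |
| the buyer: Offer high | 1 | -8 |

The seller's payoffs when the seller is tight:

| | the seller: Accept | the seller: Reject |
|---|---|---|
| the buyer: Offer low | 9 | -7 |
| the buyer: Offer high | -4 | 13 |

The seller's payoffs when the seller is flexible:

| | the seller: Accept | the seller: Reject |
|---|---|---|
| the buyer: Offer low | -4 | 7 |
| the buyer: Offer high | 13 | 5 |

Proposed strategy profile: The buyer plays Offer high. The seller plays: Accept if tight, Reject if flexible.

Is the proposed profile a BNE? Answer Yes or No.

A profile is a BNE iff every type of every player is best-responding given beliefs about the other side.
The buyer plays Offer high: E[Offer high] = 1/3·(1) + 2/3·(-8) = -5; E[Offer low] = 14/3. Not best-responding. ✗
The seller (reservation value tight), facing Offer high: Accept gives -4, Reject gives 13. Proposed Accept is not best — profitable deviation exists. ✗
The seller (reservation value flexible), facing Offer high: Accept gives 13, Reject gives 5. Proposed Reject is not best — profitable deviation exists. ✗

No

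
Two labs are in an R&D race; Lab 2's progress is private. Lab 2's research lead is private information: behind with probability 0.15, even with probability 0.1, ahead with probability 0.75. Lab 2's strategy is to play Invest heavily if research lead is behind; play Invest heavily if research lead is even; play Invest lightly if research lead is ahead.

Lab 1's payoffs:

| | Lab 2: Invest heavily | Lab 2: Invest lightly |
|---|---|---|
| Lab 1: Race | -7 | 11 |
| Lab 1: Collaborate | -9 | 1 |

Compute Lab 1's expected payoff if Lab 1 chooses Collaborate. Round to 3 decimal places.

E[Collaborate] = 0.15·(-9) + 0.1·(-9) + 0.75·1 = (-1.35) + (-0.9) + 0.75 = -1.5

-1.500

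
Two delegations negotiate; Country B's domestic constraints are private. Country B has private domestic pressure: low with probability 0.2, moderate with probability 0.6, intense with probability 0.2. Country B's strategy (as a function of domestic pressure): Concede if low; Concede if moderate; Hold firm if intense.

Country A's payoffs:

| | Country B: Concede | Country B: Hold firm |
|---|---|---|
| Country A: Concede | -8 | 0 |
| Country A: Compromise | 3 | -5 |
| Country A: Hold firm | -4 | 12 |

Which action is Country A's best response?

Compromise

E[Concede] = 0.2·(-8) + 0.6·(-8) + 0.2·(0) = -6.4
E[Compromise] = 0.2·(3) + 0.6·(3) + 0.2·(-5) = 1.4
E[Hold firm] = 0.2·(-4) + 0.6·(-4) + 0.2·(12) = -0.8
Best response: Compromise (1.4 is the largest).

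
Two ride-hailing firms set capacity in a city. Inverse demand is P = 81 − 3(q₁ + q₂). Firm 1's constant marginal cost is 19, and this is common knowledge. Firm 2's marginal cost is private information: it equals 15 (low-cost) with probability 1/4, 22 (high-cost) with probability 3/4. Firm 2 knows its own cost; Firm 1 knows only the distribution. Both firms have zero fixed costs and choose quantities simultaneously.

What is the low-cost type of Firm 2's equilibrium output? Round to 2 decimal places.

7.49

Type-c best response for Firm 2: q₂(c) = (81 − c)/6 − q₁/2.
Firm 1 maximizes expected profit; its first-order condition is 81 − 6q₁ − 3E[q₂] − 19 = 0.
Substituting E[q₂] and solving: E[c₂] = 20.25, so q₁ = (81 − 2·19 + 20.25)/9 = 7.02778.
q₂(low-cost) = (81 − 15 − 3·7.02778)/6 = 7.48611.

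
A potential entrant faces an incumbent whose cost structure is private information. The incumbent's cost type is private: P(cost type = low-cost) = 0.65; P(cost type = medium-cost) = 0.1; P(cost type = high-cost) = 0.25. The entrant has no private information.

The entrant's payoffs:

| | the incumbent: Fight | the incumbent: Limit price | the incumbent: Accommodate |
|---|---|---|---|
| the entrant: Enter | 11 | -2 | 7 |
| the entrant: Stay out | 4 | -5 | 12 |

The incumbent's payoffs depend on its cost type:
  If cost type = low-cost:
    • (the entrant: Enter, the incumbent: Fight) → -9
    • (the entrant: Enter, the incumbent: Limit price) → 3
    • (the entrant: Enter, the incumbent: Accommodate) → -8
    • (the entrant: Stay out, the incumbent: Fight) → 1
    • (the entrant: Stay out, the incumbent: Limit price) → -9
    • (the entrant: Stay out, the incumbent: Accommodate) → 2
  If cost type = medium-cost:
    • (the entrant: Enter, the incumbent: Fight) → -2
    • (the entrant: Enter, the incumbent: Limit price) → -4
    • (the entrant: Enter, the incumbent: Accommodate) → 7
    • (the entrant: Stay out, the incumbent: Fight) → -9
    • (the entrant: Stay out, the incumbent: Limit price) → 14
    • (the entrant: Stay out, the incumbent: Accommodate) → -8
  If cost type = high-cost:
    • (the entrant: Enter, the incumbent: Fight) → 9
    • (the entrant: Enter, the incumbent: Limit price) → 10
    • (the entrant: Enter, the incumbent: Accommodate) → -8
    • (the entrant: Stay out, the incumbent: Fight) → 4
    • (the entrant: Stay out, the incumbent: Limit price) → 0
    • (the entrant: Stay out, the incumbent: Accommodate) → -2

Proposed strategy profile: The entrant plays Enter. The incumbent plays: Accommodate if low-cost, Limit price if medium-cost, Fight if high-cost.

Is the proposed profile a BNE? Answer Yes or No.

The entrant plays Enter: E[Enter] = 0.65·(7) + 0.1·(-2) + 0.25·(11) = 7.1; E[Stay out] = 8.3. Not best-responding. ✗
The incumbent (cost type low-cost), facing Enter: Fight gives -9, Limit price gives 3, Accommodate gives -8. Proposed Accommodate is not best — profitable deviation exists. ✗
The incumbent (cost type medium-cost), facing Enter: Fight gives -2, Limit price gives -4, Accommodate gives 7. Proposed Limit price is not best — profitable deviation exists. ✗
The incumbent (cost type high-cost), facing Enter: Fight gives 9, Limit price gives 10, Accommodate gives -8. Proposed Fight is not best — profitable deviation exists. ✗

No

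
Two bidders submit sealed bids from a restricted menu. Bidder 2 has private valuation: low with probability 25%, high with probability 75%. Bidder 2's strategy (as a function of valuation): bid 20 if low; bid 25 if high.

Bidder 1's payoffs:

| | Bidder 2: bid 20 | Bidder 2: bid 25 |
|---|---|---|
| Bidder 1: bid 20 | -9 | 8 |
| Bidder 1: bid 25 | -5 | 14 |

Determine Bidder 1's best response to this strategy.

bid 25

E[bid 20] = 0.25·(-9) + 0.75·(8) = 3.75
E[bid 25] = 0.25·(-5) + 0.75·(14) = 9.25
Best response: bid 25 (9.25 is the largest).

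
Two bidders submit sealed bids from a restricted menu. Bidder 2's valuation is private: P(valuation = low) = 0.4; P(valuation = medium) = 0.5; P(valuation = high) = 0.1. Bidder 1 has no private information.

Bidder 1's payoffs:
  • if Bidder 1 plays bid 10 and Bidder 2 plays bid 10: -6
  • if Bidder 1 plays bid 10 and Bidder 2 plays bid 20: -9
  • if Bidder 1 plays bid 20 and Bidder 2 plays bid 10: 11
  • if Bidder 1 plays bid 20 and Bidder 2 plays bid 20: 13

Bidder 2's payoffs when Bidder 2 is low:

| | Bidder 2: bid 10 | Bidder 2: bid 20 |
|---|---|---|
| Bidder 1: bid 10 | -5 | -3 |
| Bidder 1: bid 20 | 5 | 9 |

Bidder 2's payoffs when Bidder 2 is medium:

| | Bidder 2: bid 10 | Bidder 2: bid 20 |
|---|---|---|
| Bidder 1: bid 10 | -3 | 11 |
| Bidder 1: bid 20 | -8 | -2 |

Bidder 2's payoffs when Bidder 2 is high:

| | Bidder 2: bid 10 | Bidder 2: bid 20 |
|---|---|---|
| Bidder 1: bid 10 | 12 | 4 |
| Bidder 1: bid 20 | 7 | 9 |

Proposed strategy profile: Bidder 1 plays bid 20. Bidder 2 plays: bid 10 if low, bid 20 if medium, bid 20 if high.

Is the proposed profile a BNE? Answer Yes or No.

Bidder 1 plays bid 20: E[bid 20] = 0.4·(11) + 0.5·(13) + 0.1·(13) = 12.2; E[bid 10] = -7.8. Best-responding. ✓
Bidder 2 (valuation low), facing bid 20: bid 10 gives 5, bid 20 gives 9. Proposed bid 10 is not best — profitable deviation exists. ✗
Bidder 2 (valuation medium), facing bid 20: bid 10 gives -8, bid 20 gives -2. Proposed bid 20 is best. ✓
Bidder 2 (valuation high), facing bid 20: bid 10 gives 7, bid 20 gives 9. Proposed bid 20 is best. ✓

No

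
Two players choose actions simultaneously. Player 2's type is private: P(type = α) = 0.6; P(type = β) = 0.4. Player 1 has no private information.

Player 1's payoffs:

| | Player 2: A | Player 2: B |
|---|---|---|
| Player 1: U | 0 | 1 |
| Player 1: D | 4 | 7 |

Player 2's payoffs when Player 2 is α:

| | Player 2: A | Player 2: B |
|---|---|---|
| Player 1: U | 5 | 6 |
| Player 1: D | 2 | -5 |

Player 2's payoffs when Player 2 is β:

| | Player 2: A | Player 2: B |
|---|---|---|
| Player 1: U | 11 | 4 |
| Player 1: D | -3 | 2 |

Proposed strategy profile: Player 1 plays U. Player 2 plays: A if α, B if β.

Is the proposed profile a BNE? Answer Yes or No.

A profile is a BNE iff every type of every player is best-responding given beliefs about the other side.
Player 1 plays U: E[U] = 0.6·(0) + 0.4·(1) = 0.4; E[D] = 5.2. Not best-responding. ✗
Player 2 (type α), facing U: A gives 5, B gives 6. Proposed A is not best — profitable deviation exists. ✗
Player 2 (type β), facing U: A gives 11, B gives 4. Proposed B is not best — profitable deviation exists. ✗

No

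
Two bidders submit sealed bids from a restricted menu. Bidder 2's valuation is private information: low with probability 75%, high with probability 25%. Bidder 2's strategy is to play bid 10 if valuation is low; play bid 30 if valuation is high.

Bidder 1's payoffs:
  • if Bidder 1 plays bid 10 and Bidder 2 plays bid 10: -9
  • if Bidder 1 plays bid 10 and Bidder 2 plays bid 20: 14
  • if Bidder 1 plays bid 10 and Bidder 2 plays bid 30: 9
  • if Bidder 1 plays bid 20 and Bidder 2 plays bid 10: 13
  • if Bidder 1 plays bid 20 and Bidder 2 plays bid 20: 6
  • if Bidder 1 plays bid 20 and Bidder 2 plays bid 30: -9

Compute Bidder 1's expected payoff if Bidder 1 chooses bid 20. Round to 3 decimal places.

7.500

Take the expectation over Bidder 2's valuation, weighting each type's action by its prior probability.
E[bid 20] = 0.75·13 + 0.25·(-9) = 9.75 + (-2.25) = 7.5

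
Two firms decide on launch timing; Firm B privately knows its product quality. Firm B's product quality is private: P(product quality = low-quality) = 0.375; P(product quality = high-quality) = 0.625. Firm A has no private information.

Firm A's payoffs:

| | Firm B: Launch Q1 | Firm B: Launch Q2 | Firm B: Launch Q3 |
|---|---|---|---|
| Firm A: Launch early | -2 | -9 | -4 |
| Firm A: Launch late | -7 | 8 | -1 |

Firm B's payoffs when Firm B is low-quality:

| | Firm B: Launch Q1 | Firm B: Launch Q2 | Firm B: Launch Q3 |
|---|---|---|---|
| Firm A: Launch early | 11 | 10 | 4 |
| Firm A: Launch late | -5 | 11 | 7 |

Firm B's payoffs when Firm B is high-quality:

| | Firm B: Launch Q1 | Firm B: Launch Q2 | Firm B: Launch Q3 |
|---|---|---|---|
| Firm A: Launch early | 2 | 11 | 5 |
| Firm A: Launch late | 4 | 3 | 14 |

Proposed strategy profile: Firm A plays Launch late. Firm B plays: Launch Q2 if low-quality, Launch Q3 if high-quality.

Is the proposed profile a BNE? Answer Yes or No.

Firm A plays Launch late: E[Launch late] = 0.375·(8) + 0.625·(-1) = 2.375; E[Launch early] = -5.875. Best-responding. ✓
Firm B (product quality low-quality), facing Launch late: Launch Q1 gives -5, Launch Q2 gives 11, Launch Q3 gives 7. Proposed Launch Q2 is best. ✓
Firm B (product quality high-quality), facing Launch late: Launch Q1 gives 4, Launch Q2 gives 3, Launch Q3 gives 14. Proposed Launch Q3 is best. ✓

Yes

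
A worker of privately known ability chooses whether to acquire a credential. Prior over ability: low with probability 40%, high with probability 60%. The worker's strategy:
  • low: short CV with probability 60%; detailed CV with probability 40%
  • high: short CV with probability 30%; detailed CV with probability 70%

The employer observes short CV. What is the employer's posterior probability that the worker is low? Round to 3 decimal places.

Apply Bayes' rule using the sender's strategy as the likelihood.
P(short CV) = 0.4·0.6 + 0.6·0.3 = 0.42
P(low | short CV) = (0.4·0.6) / 0.42 = 0.24 / 0.42 = 0.571429

0.571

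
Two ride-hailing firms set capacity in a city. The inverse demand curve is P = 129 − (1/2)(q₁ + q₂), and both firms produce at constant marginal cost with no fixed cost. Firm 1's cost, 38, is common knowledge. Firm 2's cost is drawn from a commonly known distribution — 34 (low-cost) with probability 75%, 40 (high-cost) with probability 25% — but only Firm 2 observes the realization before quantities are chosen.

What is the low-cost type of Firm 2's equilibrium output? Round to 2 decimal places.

Type-c best response for Firm 2: q₂(c) = (129 − c) − q₁/2.
Firm 1 maximizes expected profit; its first-order condition is 129 − q₁ − (1/2)E[q₂] − 38 = 0.
Substituting E[q₂] and solving: E[c₂] = 35.5, so q₁ = (129 − 2·38 + 35.5)/(3/2) = 59.
q₂(low-cost) = (129 − 34 − (1/2)·59) = 65.5.

65.50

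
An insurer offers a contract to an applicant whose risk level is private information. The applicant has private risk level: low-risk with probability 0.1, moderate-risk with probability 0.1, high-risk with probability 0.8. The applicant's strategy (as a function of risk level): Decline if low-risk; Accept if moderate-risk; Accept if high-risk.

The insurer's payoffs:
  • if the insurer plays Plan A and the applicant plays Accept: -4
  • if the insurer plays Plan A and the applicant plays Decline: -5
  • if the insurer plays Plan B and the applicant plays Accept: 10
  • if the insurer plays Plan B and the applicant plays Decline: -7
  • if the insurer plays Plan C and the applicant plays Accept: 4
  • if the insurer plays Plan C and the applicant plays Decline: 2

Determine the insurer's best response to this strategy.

E[Plan A] = 0.1·(-5) + 0.1·(-4) + 0.8·(-4) = -4.1
E[Plan B] = 0.1·(-7) + 0.1·(10) + 0.8·(10) = 8.3
E[Plan C] = 0.1·(2) + 0.1·(4) + 0.8·(4) = 3.8
Best response: Plan B (8.3 is the largest).

Plan B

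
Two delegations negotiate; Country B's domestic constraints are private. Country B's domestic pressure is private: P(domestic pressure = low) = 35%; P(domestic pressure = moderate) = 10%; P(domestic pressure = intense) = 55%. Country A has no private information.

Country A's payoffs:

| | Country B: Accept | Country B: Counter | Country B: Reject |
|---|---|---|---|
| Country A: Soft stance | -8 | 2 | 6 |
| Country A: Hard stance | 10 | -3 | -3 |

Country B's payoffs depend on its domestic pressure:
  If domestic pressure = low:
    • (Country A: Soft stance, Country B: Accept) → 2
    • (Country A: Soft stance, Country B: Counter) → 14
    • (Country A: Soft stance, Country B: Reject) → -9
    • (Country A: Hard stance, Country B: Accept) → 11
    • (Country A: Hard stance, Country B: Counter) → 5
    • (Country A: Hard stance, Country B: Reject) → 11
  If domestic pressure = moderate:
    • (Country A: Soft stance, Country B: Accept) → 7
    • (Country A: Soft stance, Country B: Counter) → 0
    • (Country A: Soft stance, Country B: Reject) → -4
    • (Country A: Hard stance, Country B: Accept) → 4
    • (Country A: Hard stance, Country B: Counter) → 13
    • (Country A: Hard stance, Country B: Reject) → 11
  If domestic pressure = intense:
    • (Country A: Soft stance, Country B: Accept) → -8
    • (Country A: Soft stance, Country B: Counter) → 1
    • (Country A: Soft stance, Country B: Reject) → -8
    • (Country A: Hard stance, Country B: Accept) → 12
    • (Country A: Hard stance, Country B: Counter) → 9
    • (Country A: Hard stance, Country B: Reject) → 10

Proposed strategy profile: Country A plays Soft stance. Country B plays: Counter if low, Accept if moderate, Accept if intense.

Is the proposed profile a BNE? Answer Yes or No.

Country A plays Soft stance: E[Soft stance] = 0.35·(2) + 0.1·(-8) + 0.55·(-8) = -4.5; E[Hard stance] = 5.45. Not best-responding. ✗
Country B (domestic pressure low), facing Soft stance: Accept gives 2, Counter gives 14, Reject gives -9. Proposed Counter is best. ✓
Country B (domestic pressure moderate), facing Soft stance: Accept gives 7, Counter gives 0, Reject gives -4. Proposed Accept is best. ✓
Country B (domestic pressure intense), facing Soft stance: Accept gives -8, Counter gives 1, Reject gives -8. Proposed Accept is not best — profitable deviation exists. ✗

No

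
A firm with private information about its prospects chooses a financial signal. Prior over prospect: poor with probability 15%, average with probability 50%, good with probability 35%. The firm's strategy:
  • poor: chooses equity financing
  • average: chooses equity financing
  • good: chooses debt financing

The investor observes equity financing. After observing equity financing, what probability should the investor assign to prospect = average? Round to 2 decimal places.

P(equity financing) = 0.15·1 + 0.5·1 + 0.35·0 = 0.65
P(average | equity financing) = (0.5·1) / 0.65 = 0.5 / 0.65 = 0.769231

0.77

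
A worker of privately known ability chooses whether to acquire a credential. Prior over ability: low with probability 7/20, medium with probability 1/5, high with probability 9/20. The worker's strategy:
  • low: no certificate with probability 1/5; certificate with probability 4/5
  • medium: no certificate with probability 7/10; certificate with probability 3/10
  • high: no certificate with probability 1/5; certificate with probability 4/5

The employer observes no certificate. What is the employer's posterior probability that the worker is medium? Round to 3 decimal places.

P(no certificate) = (7/20)·(1/5) + (1/5)·(7/10) + (9/20)·(1/5) = 3/10
P(medium | no certificate) = ((1/5)·(7/10)) / (3/10) = (7/50) / (3/10) = 7/15

0.467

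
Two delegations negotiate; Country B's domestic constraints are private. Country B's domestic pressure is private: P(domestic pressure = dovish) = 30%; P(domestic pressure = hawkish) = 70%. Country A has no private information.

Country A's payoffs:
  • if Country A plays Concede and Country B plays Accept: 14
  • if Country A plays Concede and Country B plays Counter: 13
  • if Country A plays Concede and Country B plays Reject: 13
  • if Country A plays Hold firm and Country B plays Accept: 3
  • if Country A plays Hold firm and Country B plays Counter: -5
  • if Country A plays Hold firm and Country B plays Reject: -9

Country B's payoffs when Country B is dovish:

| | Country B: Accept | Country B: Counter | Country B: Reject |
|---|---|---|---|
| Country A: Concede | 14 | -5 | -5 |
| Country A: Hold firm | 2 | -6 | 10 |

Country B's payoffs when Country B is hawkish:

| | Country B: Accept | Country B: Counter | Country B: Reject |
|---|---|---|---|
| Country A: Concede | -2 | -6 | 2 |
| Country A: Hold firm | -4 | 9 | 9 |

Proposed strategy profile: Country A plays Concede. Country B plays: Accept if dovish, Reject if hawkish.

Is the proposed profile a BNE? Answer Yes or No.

Country A plays Concede: E[Concede] = 0.3·(14) + 0.7·(13) = 13.3; E[Hold firm] = -5.4. Best-responding. ✓
Country B (domestic pressure dovish), facing Concede: Accept gives 14, Counter gives -5, Reject gives -5. Proposed Accept is best. ✓
Country B (domestic pressure hawkish), facing Concede: Accept gives -2, Counter gives -6, Reject gives 2. Proposed Reject is best. ✓

Yes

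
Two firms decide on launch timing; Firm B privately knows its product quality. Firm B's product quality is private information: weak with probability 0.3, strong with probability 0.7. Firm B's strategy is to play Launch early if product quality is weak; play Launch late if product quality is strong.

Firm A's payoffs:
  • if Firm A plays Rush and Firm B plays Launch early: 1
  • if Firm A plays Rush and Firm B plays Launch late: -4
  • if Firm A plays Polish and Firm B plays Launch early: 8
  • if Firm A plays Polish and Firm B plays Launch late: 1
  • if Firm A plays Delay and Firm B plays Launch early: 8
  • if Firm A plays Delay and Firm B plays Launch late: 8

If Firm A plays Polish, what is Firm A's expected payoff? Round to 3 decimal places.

3.100

Take the expectation over Firm B's product quality, weighting each type's action by its prior probability.
E[Polish] = 0.3·8 + 0.7·1 = 2.4 + 0.7 = 3.1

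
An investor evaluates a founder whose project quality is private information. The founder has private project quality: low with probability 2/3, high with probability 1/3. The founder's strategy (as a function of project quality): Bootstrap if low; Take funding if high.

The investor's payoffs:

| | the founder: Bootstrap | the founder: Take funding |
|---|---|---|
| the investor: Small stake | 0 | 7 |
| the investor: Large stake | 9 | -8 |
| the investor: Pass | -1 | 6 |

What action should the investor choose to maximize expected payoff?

Large stake

Compute the investor's expected payoff for each action, taking the expectation over the founder's type.
E[Small stake] = 2/3·(0) + 1/3·(7) = 7/3
E[Large stake] = 2/3·(9) + 1/3·(-8) = 10/3
E[Pass] = 2/3·(-1) + 1/3·(6) = 4/3
Best response: Large stake (10/3 is the largest).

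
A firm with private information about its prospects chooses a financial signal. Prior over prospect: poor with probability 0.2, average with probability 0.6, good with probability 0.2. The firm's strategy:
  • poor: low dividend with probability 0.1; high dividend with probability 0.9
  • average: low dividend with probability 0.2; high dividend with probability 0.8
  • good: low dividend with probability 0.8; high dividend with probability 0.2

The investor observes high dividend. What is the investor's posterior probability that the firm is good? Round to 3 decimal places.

0.057

Apply Bayes' rule using the sender's strategy as the likelihood.
P(high dividend) = 0.2·0.9 + 0.6·0.8 + 0.2·0.2 = 0.7
P(good | high dividend) = (0.2·0.2) / 0.7 = 0.04 / 0.7 = 0.0571429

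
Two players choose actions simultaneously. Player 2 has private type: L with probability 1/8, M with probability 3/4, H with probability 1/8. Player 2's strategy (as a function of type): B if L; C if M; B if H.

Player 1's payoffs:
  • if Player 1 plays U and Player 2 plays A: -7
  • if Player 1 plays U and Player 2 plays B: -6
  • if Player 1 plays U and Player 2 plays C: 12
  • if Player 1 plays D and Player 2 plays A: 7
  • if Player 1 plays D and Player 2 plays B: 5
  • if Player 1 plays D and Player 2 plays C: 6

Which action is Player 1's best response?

U

E[U] = 1/8·(-6) + 3/4·(12) + 1/8·(-6) = 15/2
E[D] = 1/8·(5) + 3/4·(6) + 1/8·(5) = 23/4
Best response: U (15/2 is the largest).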